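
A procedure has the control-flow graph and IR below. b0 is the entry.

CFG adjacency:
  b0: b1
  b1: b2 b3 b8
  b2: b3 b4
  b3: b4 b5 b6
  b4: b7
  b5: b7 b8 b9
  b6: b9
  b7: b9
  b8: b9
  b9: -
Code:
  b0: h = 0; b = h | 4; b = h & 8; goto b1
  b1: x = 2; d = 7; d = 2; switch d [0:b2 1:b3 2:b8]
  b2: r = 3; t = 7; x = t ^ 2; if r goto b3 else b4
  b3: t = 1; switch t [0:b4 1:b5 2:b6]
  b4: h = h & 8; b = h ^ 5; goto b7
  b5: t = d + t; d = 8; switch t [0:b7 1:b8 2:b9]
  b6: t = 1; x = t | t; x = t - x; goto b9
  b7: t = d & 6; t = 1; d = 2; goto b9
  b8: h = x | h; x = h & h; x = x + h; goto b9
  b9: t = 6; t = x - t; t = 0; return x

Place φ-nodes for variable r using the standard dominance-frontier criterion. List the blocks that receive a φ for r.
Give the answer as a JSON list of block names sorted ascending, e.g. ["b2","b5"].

Answer: ["b3", "b4", "b7", "b8", "b9"]

Working:
idom tree: b1←b0 b2←b1 b3←b1 b4←b1 b5←b3 b6←b3 b7←b1 b8←b1 b9←b1
Dom at joins:
  b3: preds {b1,b2}: {b0,b1} ∩ {b0,b1,b2} = {b0,b1}; idom=b1
  b4: preds {b2,b3}: {b0,b1,b2} ∩ {b0,b1,b3} = {b0,b1}; idom=b1
  b7: preds {b4,b5}: {b0,b1,b4} ∩ {b0,b1,b3,b5} = {b0,b1}; idom=b1
  b8: preds {b1,b5}: {b0,b1} ∩ {b0,b1,b3,b5} = {b0,b1}; idom=b1
  b9: preds {b5,b6,b7,b8}: {b0,b1,b3,b5} ∩ {b0,b1,b3,b6} ∩ {b0,b1,b7} ∩ {b0,b1,b8} = {b0,b1}; idom=b1

DF derivation:
  b3←b1: walk · to b1
  b3←b2: walk b2 to b1
  b4←b2: walk b2 to b1
  b4←b3: walk b3 to b1
  b7←b4: walk b4 to b1
  b7←b5: walk b5→b3 to b1
  b8←b1: walk · to b1
  b8←b5: walk b5→b3 to b1
  b9←b5: walk b5→b3 to b1
  b9←b6: walk b6→b3 to b1
  b9←b7: walk b7 to b1
  b9←b8: walk b8 to b1
  b0: DF=∅
  b1: DF=∅
  b2: DF={b3,b4}
  b3: DF={b4,b7,b8,b9}
  b4: DF={b7}
  b5: DF={b7,b8,b9}
  b6: DF={b9}
  b7: DF={b9}
  b8: DF={b9}
  b9: DF=∅

φ for r: defs {b2}
  DF⁺ = {b3,b4,b7,b8,b9}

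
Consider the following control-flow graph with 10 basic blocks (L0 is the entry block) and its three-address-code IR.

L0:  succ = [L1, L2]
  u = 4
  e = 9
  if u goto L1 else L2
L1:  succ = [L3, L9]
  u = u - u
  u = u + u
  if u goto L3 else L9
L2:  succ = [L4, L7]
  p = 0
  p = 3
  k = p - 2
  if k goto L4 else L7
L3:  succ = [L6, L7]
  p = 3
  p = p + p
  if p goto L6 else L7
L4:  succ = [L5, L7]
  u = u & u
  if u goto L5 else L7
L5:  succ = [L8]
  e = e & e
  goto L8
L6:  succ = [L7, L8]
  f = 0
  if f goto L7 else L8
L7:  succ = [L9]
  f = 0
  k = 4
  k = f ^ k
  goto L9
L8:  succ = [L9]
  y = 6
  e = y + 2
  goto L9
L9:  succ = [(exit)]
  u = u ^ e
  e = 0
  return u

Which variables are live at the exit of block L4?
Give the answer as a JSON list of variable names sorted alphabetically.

Answer: ["e", "u"]

Analysis:
def/use:
  L0 def {e,u} use ∅
  L1 def {u} use {u}
  L2 def {k,p} use ∅
  L3 def {p} use ∅
  L4 def {u} use {u}
  L5 def {e} use {e}
  L6 def {f} use ∅
  L7 def {f,k} use ∅
  L8 def {e,y} use ∅
  L9 def {e,u} use {e,u}

Liveness:
  L0: in=∅ out={e,u}
  L1: in={e,u} out={e,u}
  L2: in={e,u} out={e,u}
  L3: in={e,u} out={e,u}
  L4: in={e,u} out={e,u}
  L5: in={e,u} out={u}
  L6: in={e,u} out={e,u}
  L7: in={e,u} out={e,u}
  L8: in={u} out={e,u}
  L9: in={e,u} out=∅

live-out(L4) = ["e", "u"]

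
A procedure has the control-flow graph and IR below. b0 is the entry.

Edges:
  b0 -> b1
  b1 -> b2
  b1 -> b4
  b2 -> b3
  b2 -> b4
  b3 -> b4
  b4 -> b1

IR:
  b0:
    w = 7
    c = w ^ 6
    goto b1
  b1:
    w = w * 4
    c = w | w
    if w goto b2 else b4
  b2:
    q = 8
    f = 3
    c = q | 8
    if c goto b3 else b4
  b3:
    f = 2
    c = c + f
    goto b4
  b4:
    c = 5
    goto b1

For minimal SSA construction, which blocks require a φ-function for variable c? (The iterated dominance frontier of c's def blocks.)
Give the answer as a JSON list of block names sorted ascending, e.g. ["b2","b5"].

idom tree: b1←b0 b2←b1 b3←b2 b4←b1
Join-block Dom:
  b1: preds {b0,b4}: {b0} ∩ {b0,b1,b4} = {b0}; idom=b0
  b4: preds {b1,b2,b3}: {b0,b1} ∩ {b0,b1,b2} ∩ {b0,b1,b2,b3} = {b0,b1}; idom=b1

DF walk-up:
  join b1 pred b0: · stop@b0
  join b1 pred b4: b4→b1 stop@b0
  join b4 pred b1: · stop@b1
  join b4 pred b2: b2 stop@b1
  join b4 pred b3: b3→b2 stop@b1
  DF(b0)=∅
  DF(b1)={b1}
  DF(b2)={b4}
  DF(b3)={b4}
  DF(b4)={b1}

φ for c: defs {b0,b1,b2,b3,b4}
  DF⁺ = {b1,b4}

Answer: ["b1", "b4"]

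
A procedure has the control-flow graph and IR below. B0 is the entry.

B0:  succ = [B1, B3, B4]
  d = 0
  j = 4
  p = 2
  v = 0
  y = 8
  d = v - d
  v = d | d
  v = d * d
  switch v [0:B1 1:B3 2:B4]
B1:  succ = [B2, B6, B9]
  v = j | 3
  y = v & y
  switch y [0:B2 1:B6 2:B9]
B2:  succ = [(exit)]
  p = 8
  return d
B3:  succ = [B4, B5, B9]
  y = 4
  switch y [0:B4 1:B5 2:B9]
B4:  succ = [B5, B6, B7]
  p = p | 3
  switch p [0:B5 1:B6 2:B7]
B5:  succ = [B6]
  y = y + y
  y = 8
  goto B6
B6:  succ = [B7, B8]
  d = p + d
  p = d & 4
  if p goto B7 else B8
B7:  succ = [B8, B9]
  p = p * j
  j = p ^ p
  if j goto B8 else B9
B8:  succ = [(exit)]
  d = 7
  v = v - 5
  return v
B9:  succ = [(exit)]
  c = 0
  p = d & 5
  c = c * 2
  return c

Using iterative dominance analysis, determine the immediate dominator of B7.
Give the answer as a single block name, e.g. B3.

idom tree: B1←B0 B2←B1 B3←B0 B4←B0 B5←B0 B6←B0 B7←B0 B8←B0 B9←B0
Join-block Dom:
  B4: preds {B0,B3}: {B0} ∩ {B0,B3} = {B0}; idom=B0
  B5: preds {B3,B4}: {B0,B3} ∩ {B0,B4} = {B0}; idom=B0
  B6: preds {B1,B4,B5}: {B0,B1} ∩ {B0,B4} ∩ {B0,B5} = {B0}; idom=B0
  B7: preds {B4,B6}: {B0,B4} ∩ {B0,B6} = {B0}; idom=B0
  B8: preds {B6,B7}: {B0,B6} ∩ {B0,B7} = {B0}; idom=B0
  B9: preds {B1,B3,B7}: {B0,B1} ∩ {B0,B3} ∩ {B0,B7} = {B0}; idom=B0

idom(B7) = B0

Answer: B0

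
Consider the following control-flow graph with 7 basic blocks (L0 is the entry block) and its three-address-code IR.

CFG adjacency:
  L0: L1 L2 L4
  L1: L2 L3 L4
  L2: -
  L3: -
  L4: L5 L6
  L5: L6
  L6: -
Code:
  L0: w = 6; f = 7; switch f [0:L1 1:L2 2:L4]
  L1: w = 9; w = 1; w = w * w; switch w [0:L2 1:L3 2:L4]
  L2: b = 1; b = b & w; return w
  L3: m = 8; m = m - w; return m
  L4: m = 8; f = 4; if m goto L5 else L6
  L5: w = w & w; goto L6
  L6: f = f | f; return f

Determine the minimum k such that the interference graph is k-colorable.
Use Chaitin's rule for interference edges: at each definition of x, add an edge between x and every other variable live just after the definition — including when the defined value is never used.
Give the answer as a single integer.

Block summaries:
  L0 def {f,w} use ∅
  L1 def {w} use ∅
  L2 def {b} use {w}
  L3 def {m} use {w}
  L4 def {f,m} use ∅
  L5 def {w} use {w}
  L6 def {f} use {f}

Liveness:
  L0 li=∅ lo={w}
  L1 li=∅ lo={w}
  L2 li={w} lo=∅
  L3 li={w} lo=∅
  L4 li={w} lo={f,w}
  L5 li={f,w} lo={f}
  L6 li={f} lo=∅

Conflict graph:
  b — {w}
  f — {m,w}
  m — {f,w}
  w — {b,f,m}

Colouring:
  clique {f,m,w} ⇒ need ≥ 3
  assign b→c1 f→c1 m→c2 w→c0 — no edge inside a register ⇒ χ ≤ 3
  χ = 3

Answer: 3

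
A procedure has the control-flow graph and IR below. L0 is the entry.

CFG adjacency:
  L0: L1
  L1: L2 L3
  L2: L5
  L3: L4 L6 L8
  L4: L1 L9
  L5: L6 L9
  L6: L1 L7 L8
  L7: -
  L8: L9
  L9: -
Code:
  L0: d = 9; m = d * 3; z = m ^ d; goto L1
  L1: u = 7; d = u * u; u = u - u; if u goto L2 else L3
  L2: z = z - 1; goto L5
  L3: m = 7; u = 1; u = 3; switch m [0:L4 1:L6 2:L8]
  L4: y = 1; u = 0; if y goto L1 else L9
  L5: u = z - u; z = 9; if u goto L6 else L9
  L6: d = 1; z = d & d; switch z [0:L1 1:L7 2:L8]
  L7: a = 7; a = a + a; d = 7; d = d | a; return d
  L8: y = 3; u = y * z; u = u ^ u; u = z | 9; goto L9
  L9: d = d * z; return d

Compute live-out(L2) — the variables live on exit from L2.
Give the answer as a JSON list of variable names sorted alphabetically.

Per-block:
  L0: def={d,m,z} ue=∅
  L1: def={d,u} ue=∅
  L2: def={z} ue={z}
  L3: def={m,u} ue=∅
  L4: def={u,y} ue=∅
  L5: def={u,z} ue={u,z}
  L6: def={d,z} ue=∅
  L7: def={a,d} ue=∅
  L8: def={u,y} ue={z}
  L9: def={d} ue={d,z}

Liveness:
  L0: in=∅ out={z}
  L1: in={z} out={d,u,z}
  L2: in={d,u,z} out={d,u,z}
  L3: in={d,z} out={d,z}
  L4: in={d,z} out={d,z}
  L5: in={d,u,z} out={d,z}
  L6: in=∅ out={d,z}
  L7: in=∅ out=∅
  L8: in={d,z} out={d,z}
  L9: in={d,z} out=∅

live-out(L2) = ["d", "u", "z"]

Answer: ["d", "u", "z"]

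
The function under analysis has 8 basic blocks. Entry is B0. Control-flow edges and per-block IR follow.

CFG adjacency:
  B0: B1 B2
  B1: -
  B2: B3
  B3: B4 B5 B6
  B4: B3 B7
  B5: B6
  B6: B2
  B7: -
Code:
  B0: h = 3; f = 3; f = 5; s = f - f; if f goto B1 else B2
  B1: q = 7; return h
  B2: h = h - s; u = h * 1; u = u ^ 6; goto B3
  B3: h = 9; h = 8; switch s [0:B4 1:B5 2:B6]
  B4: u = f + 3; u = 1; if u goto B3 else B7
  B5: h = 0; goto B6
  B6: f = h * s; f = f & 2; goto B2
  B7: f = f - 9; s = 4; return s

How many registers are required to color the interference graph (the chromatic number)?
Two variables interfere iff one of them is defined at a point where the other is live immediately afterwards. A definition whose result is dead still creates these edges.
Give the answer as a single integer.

Answer: 3

Analysis:
def/use:
  B0: {f,h,s} / ∅
  B1: {q} / {h}
  B2: {h,u} / {h,s}
  B3: {h} / {s}
  B4: {u} / {f}
  B5: {h} / ∅
  B6: {f} / {h,s}
  B7: {f,s} / {f}

Liveness:
  B0: in=∅ out={f,h,s}
  B1: in={h} out=∅
  B2: in={f,h,s} out={f,s}
  B3: in={f,s} out={f,h,s}
  B4: in={f,s} out={f,s}
  B5: in={s} out={h,s}
  B6: in={h,s} out={f,h,s}
  B7: in={f} out=∅

Interference:
  f↔{h,s,u}
  h↔{f,q,s}
  q↔{h}
  s↔{f,h,u}
  u↔{f,s}

Colouring:
  {f,h,s} pairwise interfere (3-clique) ⇒ χ ≥ 3
  3-colouring: c0={f,q}  c1={h,u}  c2={s}
  χ = 3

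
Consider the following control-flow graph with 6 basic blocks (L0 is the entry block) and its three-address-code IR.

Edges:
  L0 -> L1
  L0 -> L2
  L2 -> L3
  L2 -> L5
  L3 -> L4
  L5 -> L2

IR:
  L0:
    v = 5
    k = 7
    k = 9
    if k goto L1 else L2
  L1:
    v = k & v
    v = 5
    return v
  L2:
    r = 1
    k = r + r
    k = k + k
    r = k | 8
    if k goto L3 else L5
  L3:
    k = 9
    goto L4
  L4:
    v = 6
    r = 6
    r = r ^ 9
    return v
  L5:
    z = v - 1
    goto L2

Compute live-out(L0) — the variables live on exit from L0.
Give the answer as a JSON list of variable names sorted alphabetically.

Per-block:
  L0: {k,v} / ∅
  L1: {v} / {k,v}
  L2: {k,r} / ∅
  L3: {k} / ∅
  L4: {r,v} / ∅
  L5: {z} / {v}

Live sets:
  L0 li=∅ lo={k,v}
  L1 li={k,v} lo=∅
  L2 li={v} lo={v}
  L3 li=∅ lo=∅
  L4 li=∅ lo=∅
  L5 li={v} lo={v}

live-out(L0) = ["k", "v"]

Answer: ["k", "v"]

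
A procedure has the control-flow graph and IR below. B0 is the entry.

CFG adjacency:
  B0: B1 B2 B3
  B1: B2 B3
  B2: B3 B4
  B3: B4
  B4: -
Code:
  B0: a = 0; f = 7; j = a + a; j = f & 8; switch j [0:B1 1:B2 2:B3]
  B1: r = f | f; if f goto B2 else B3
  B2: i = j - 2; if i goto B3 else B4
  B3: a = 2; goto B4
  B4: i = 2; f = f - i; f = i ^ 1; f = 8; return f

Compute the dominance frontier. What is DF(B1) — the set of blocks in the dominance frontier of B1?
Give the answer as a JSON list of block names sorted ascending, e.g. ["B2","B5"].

idom tree: B1←B0 B2←B0 B3←B0 B4←B0
Dom at joins:
  B2: preds {B0,B1}: {B0} ∩ {B0,B1} = {B0}; idom=B0
  B3: preds {B0,B1,B2}: {B0} ∩ {B0,B1} ∩ {B0,B2} = {B0}; idom=B0
  B4: preds {B2,B3}: {B0,B2} ∩ {B0,B3} = {B0}; idom=B0

Frontier:
  join B2 pred B0: · stop@B0
  join B2 pred B1: B1 stop@B0
  join B3 pred B0: · stop@B0
  join B3 pred B1: B1 stop@B0
  join B3 pred B2: B2 stop@B0
  join B4 pred B2: B2 stop@B0
  join B4 pred B3: B3 stop@B0
  B0: DF=∅
  B1: DF={B2,B3}
  B2: DF={B3,B4}
  B3: DF={B4}
  B4: DF=∅

DF(B1) = ["B2", "B3"]

Answer: ["B2", "B3"]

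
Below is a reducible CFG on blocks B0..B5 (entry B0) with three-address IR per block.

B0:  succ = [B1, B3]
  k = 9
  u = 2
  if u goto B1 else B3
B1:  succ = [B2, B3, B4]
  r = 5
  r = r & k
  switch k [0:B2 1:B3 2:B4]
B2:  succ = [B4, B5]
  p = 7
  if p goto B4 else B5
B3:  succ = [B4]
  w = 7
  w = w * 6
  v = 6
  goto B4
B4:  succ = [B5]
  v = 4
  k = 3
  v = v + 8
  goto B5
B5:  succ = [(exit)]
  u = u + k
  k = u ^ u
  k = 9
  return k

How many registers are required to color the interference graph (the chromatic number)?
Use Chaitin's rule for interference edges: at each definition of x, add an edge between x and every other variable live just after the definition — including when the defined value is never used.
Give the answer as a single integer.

Block summaries:
  B0: def={k,u} ue=∅
  B1: def={r} ue={k}
  B2: def={p} ue=∅
  B3: def={v,w} ue=∅
  B4: def={k,v} ue=∅
  B5: def={k,u} ue={k,u}

Backward fixpoint:
  B0 li=∅ lo={k,u}
  B1 li={k,u} lo={k,u}
  B2 li={k,u} lo={k,u}
  B3 li={u} lo={u}
  B4 li={u} lo={k,u}
  B5 li={k,u} lo=∅

Interference:
  k — {p,r,u,v}
  p — {k,u}
  r — {k,u}
  u — {k,p,r,v,w}
  v — {k,u}
  w — {u}

Chromatic number:
  lower bound: {k,p,u} mutually conflict ⇒ χ ≥ 3
  3-colouring: r0={u}  r1={k,w}  r2={p,r,v}
  χ = 3

Answer: 3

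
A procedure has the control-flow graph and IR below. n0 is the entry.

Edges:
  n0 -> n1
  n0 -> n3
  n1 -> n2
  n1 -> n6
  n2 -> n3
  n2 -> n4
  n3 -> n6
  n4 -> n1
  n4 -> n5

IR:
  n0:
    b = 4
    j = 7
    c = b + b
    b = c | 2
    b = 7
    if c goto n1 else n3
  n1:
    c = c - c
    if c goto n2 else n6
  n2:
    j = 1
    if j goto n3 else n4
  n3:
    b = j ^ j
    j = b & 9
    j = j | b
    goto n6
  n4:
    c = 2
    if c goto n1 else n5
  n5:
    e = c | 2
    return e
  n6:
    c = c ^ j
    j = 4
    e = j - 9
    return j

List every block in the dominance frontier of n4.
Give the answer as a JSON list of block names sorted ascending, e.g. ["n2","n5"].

idom tree: n1←n0 n2←n1 n3←n0 n4←n2 n5←n4 n6←n0
Join-block Dom:
  n1: preds {n0,n4}: {n0} ∩ {n0,n1,n2,n4} = {n0}; idom=n0
  n3: preds {n0,n2}: {n0} ∩ {n0,n1,n2} = {n0}; idom=n0
  n6: preds {n1,n3}: {n0,n1} ∩ {n0,n3} = {n0}; idom=n0

DF derivation:
  n1←n0: walk · to n0
  n1←n4: walk n4→n2→n1 to n0
  n3←n0: walk · to n0
  n3←n2: walk n2→n1 to n0
  n6←n1: walk n1 to n0
  n6←n3: walk n3 to n0
  n0 → ∅
  n1 → {n1,n3,n6}
  n2 → {n1,n3}
  n3 → {n6}
  n4 → {n1}
  n5 → ∅
  n6 → ∅

DF(n4) = ["n1"]

Answer: ["n1"]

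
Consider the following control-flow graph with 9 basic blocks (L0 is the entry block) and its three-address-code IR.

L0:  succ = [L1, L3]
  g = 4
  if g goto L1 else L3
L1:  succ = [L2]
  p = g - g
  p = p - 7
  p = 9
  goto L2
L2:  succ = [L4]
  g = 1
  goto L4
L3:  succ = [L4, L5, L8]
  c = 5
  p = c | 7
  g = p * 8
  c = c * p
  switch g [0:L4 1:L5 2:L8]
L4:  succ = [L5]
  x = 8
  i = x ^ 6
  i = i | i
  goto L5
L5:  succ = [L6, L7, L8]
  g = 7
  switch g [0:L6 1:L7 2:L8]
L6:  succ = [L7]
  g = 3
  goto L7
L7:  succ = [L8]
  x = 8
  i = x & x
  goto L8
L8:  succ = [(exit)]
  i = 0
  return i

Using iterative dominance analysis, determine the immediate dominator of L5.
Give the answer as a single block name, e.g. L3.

idom tree: L1←L0 L2←L1 L3←L0 L4←L0 L5←L0 L6←L5 L7←L5 L8←L0
Join-block Dom:
  L4: preds {L2,L3}: {L0,L1,L2} ∩ {L0,L3} = {L0}; idom=L0
  L5: preds {L3,L4}: {L0,L3} ∩ {L0,L4} = {L0}; idom=L0
  L7: preds {L5,L6}: {L0,L5} ∩ {L0,L5,L6} = {L0,L5}; idom=L5
  L8: preds {L3,L5,L7}: {L0,L3} ∩ {L0,L5} ∩ {L0,L5,L7} = {L0}; idom=L0

idom(L5) = L0

Answer: L0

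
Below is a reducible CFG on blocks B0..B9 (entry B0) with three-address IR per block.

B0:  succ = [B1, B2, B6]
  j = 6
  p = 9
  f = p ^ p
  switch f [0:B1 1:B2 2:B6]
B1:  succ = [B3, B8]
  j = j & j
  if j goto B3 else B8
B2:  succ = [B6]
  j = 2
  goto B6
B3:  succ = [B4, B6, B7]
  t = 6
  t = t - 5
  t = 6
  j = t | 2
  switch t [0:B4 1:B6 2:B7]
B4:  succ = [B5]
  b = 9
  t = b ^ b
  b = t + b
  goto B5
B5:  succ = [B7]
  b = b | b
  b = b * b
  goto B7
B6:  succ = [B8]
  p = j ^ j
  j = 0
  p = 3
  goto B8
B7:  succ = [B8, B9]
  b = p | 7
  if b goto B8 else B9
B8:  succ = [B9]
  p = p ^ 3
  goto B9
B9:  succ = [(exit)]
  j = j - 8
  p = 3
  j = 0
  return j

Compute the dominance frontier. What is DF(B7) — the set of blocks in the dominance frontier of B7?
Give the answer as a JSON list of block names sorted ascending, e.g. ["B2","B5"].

Answer: ["B8", "B9"]

Analysis:
idom tree: B1←B0 B2←B0 B3←B1 B4←B3 B5←B4 B6←B0 B7←B3 B8←B0 B9←B0
Dom at joins:
  B6: preds {B0,B2,B3}: {B0} ∩ {B0,B2} ∩ {B0,B1,B3} = {B0}; idom=B0
  B7: preds {B3,B5}: {B0,B1,B3} ∩ {B0,B1,B3,B4,B5} = {B0,B1,B3}; idom=B3
  B8: preds {B1,B6,B7}: {B0,B1} ∩ {B0,B6} ∩ {B0,B1,B3,B7} = {B0}; idom=B0
  B9: preds {B7,B8}: {B0,B1,B3,B7} ∩ {B0,B8} = {B0}; idom=B0

DF walk-up:
  join B6 pred B0: · stop@B0
  join B6 pred B2: B2 stop@B0
  join B6 pred B3: B3→B1 stop@B0
  join B7 pred B3: · stop@B3
  join B7 pred B5: B5→B4 stop@B3
  join B8 pred B1: B1 stop@B0
  join B8 pred B6: B6 stop@B0
  join B8 pred B7: B7→B3→B1 stop@B0
  join B9 pred B7: B7→B3→B1 stop@B0
  join B9 pred B8: B8 stop@B0
  B0: DF=∅
  B1: DF={B6,B8,B9}
  B2: DF={B6}
  B3: DF={B6,B8,B9}
  B4: DF={B7}
  B5: DF={B7}
  B6: DF={B8}
  B7: DF={B8,B9}
  B8: DF={B9}
  B9: DF=∅

DF(B7) = ["B8", "B9"]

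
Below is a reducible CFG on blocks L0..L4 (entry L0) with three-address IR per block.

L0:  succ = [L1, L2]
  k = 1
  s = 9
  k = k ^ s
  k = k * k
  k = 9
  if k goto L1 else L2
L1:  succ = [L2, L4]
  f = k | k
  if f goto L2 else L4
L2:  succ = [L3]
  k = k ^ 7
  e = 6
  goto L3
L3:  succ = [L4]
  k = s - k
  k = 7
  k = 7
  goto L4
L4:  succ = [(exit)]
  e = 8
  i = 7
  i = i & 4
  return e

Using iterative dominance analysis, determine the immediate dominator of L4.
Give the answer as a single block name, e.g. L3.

idom tree: L1←L0 L2←L0 L3←L2 L4←L0
Join-block Dom:
  L2: preds {L0,L1}: {L0} ∩ {L0,L1} = {L0}; idom=L0
  L4: preds {L1,L3}: {L0,L1} ∩ {L0,L2,L3} = {L0}; idom=L0

idom(L4) = L0

Answer: L0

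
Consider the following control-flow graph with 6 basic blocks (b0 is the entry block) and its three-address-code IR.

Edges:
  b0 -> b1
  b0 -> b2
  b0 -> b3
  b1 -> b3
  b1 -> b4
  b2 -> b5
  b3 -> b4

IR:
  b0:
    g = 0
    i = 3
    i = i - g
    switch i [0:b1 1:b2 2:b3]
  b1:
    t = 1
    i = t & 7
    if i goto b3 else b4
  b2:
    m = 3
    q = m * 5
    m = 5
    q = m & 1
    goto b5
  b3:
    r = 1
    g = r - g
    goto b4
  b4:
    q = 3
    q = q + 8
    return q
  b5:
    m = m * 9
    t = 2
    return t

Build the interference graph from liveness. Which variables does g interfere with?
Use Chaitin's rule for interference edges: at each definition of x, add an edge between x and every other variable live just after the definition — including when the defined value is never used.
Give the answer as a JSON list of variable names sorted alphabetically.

Per-block:
  b0: {g,i} / ∅
  b1: {i,t} / ∅
  b2: {m,q} / ∅
  b3: {g,r} / {g}
  b4: {q} / ∅
  b5: {m,t} / {m}

Liveness:
  live b0: ∅→{g}
  live b1: {g}→{g}
  live b2: ∅→{m}
  live b3: {g}→∅
  live b4: ∅→∅
  live b5: {m}→∅

Interfere edges:
  g↔{i,r,t}
  i↔{g}
  m↔{q}
  q↔{m}
  r↔{g}
  t↔{g}

N(g) = ["i", "r", "t"]

Answer: ["i", "r", "t"]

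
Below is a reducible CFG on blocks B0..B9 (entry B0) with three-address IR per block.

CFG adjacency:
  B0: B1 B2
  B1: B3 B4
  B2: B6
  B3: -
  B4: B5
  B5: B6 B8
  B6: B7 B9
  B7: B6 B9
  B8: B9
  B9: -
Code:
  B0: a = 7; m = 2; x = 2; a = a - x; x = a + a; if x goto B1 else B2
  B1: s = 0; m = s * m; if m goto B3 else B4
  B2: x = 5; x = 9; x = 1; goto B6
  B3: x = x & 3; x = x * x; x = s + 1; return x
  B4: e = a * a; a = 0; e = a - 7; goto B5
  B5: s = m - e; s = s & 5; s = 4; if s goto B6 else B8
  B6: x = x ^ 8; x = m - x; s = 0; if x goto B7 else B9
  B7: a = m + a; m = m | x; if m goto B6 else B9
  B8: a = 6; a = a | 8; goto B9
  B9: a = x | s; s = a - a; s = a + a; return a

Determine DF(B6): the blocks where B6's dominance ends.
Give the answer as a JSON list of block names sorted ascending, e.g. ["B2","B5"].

Answer: ["B6", "B9"]

Derivation:
idom tree: B1←B0 B2←B0 B3←B1 B4←B1 B5←B4 B6←B0 B7←B6 B8←B5 B9←B0
Join-block Dom:
  B6: preds {B2,B5,B7}: {B0,B2} ∩ {B0,B1,B4,B5} ∩ {B0,B6,B7} = {B0}; idom=B0
  B9: preds {B6,B7,B8}: {B0,B6} ∩ {B0,B6,B7} ∩ {B0,B1,B4,B5,B8} = {B0}; idom=B0

DF walk-up:
  join B6 pred B2: B2 stop@B0
  join B6 pred B5: B5→B4→B1 stop@B0
  join B6 pred B7: B7→B6 stop@B0
  join B9 pred B6: B6 stop@B0
  join B9 pred B7: B7→B6 stop@B0
  join B9 pred B8: B8→B5→B4→B1 stop@B0
  B0 → ∅
  B1 → {B6,B9}
  B2 → {B6}
  B3 → ∅
  B4 → {B6,B9}
  B5 → {B6,B9}
  B6 → {B6,B9}
  B7 → {B6,B9}
  B8 → {B9}
  B9 → ∅

DF(B6) = ["B6", "B9"]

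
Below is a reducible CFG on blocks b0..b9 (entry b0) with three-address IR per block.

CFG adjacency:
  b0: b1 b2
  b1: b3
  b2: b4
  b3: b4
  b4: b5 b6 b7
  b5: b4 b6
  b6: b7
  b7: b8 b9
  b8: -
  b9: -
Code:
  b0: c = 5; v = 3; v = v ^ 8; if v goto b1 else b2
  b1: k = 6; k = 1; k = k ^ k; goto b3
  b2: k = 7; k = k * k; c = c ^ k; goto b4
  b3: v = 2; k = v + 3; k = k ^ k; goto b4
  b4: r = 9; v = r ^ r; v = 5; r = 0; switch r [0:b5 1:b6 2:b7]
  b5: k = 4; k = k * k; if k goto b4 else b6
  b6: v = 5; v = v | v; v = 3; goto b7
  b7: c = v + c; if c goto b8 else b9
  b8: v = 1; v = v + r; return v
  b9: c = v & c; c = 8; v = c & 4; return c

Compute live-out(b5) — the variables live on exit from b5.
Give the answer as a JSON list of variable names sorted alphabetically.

Answer: ["c", "r"]

Working:
def/use:
  b0 def {c,v} use ∅
  b1 def {k} use ∅
  b2 def {c,k} use {c}
  b3 def {k,v} use ∅
  b4 def {r,v} use ∅
  b5 def {k} use ∅
  b6 def {v} use ∅
  b7 def {c} use {c,v}
  b8 def {v} use {r}
  b9 def {c,v} use {c,v}

Live sets:
  b0 li=∅ lo={c}
  b1 li={c} lo={c}
  b2 li={c} lo={c}
  b3 li={c} lo={c}
  b4 li={c} lo={c,r,v}
  b5 li={c,r} lo={c,r}
  b6 li={c,r} lo={c,r,v}
  b7 li={c,r,v} lo={c,r,v}
  b8 li={r} lo=∅
  b9 li={c,v} lo=∅

live-out(b5) = ["c", "r"]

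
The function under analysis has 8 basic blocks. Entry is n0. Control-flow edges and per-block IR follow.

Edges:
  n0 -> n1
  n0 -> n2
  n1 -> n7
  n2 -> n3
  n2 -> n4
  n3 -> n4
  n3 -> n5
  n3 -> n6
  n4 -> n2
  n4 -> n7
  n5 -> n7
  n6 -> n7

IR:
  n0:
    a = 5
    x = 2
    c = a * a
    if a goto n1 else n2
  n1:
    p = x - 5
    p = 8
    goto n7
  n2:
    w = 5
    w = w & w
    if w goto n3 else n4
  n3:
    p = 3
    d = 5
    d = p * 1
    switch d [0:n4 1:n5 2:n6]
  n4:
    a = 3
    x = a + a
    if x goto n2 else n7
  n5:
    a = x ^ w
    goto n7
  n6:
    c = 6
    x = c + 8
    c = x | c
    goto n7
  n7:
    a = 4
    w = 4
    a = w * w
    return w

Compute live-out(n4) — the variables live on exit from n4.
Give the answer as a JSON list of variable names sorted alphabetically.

Block summaries:
  n0: {a,c,x} / ∅
  n1: {p} / {x}
  n2: {w} / ∅
  n3: {d,p} / ∅
  n4: {a,x} / ∅
  n5: {a} / {w,x}
  n6: {c,x} / ∅
  n7: {a,w} / ∅

Live sets:
  n0 li=∅ lo={x}
  n1 li={x} lo=∅
  n2 li={x} lo={w,x}
  n3 li={w,x} lo={w,x}
  n4 li=∅ lo={x}
  n5 li={w,x} lo=∅
  n6 li=∅ lo=∅
  n7 li=∅ lo=∅

live-out(n4) = ["x"]

Answer: ["x"]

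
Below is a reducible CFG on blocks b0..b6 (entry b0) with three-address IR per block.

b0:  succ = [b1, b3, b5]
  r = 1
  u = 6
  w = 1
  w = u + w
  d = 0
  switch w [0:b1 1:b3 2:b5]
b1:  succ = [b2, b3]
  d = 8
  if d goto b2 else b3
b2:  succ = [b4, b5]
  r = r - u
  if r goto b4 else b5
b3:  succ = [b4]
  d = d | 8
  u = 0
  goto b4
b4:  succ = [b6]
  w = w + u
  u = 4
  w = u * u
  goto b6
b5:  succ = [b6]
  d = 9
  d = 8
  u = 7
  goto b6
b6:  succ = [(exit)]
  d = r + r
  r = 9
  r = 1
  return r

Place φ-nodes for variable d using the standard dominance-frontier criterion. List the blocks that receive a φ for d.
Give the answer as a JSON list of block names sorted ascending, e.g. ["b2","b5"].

Answer: ["b3", "b4", "b5", "b6"]

Derivation:
idom tree: b1←b0 b2←b1 b3←b0 b4←b0 b5←b0 b6←b0
Join-block Dom:
  b3: preds {b0,b1}: {b0} ∩ {b0,b1} = {b0}; idom=b0
  b4: preds {b2,b3}: {b0,b1,b2} ∩ {b0,b3} = {b0}; idom=b0
  b5: preds {b0,b2}: {b0} ∩ {b0,b1,b2} = {b0}; idom=b0
  b6: preds {b4,b5}: {b0,b4} ∩ {b0,b5} = {b0}; idom=b0

DF walk-up:
  join b3 pred b0: · stop@b0
  join b3 pred b1: b1 stop@b0
  join b4 pred b2: b2→b1 stop@b0
  join b4 pred b3: b3 stop@b0
  join b5 pred b0: · stop@b0
  join b5 pred b2: b2→b1 stop@b0
  join b6 pred b4: b4 stop@b0
  join b6 pred b5: b5 stop@b0
  DF(b0)=∅
  DF(b1)={b3,b4,b5}
  DF(b2)={b4,b5}
  DF(b3)={b4}
  DF(b4)={b6}
  DF(b5)={b6}
  DF(b6)=∅

φ for d: defs {b0,b1,b3,b5,b6}
  DF⁺ = {b3,b4,b5,b6}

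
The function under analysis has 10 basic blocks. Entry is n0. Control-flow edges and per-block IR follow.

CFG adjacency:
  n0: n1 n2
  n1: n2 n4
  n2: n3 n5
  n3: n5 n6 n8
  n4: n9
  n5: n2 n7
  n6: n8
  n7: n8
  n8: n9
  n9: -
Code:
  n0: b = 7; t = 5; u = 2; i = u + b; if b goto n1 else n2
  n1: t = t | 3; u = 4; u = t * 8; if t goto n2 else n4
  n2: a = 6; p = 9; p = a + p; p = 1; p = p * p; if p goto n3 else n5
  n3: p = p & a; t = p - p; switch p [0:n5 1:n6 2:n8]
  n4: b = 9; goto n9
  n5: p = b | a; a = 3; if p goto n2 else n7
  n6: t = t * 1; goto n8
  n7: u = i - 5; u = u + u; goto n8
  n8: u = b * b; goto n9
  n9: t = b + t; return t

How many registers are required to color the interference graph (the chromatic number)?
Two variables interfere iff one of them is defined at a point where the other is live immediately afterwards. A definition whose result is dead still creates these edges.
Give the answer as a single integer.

Answer: 5

Working:
def/use:
  n0 def {b,i,t,u} use ∅
  n1 def {t,u} use {t}
  n2 def {a,p} use ∅
  n3 def {p,t} use {a,p}
  n4 def {b} use ∅
  n5 def {a,p} use {a,b}
  n6 def {t} use {t}
  n7 def {u} use {i}
  n8 def {u} use {b}
  n9 def {t} use {b,t}

Live sets:
  n0 li=∅ lo={b,i,t}
  n1 li={b,i,t} lo={b,i,t}
  n2 li={b,i,t} lo={a,b,i,p,t}
  n3 li={a,b,i,p} lo={a,b,i,t}
  n4 li={t} lo={b,t}
  n5 li={a,b,i,t} lo={b,i,t}
  n6 li={b,t} lo={b,t}
  n7 li={b,i,t} lo={b,t}
  n8 li={b,t} lo={b,t}
  n9 li={b,t} lo=∅

Interfere edges:
  a↔{b,i,p,t}
  b↔{a,i,p,t,u}
  i↔{a,b,p,t,u}
  p↔{a,b,i,t}
  t↔{a,b,i,p,u}
  u↔{b,i,t}

Chromatic number:
  lower bound: {a,b,i,p,t} mutually conflict ⇒ χ ≥ 5
  assign a→R3 b→R0 i→R1 p→R4 t→R2 u→R3 — no edge inside a register ⇒ χ ≤ 5
  χ = 5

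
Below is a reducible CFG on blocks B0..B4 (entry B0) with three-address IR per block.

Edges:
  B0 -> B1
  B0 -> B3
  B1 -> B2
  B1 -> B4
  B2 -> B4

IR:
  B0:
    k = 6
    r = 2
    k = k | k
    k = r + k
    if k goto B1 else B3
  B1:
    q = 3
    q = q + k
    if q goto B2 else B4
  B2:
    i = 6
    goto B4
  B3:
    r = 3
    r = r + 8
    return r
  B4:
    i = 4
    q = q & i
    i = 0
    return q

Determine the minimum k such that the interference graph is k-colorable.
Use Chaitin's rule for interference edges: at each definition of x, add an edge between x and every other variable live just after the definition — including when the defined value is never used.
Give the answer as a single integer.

Per-block:
  B0: {k,r} / ∅
  B1: {q} / {k}
  B2: {i} / ∅
  B3: {r} / ∅
  B4: {i,q} / {q}

Live sets:
  live B0: ∅→{k}
  live B1: {k}→{q}
  live B2: {q}→{q}
  live B3: ∅→∅
  live B4: {q}→∅

Interference:
  i: {q}
  k: {q,r}
  q: {i,k}
  r: {k}

Chromatic number:
  {i,q} pairwise interfere (2-clique) ⇒ χ ≥ 2
  assign i→R0 k→R0 q→R1 r→R1 — no edge inside a register ⇒ χ ≤ 2
  χ = 2

Answer: 2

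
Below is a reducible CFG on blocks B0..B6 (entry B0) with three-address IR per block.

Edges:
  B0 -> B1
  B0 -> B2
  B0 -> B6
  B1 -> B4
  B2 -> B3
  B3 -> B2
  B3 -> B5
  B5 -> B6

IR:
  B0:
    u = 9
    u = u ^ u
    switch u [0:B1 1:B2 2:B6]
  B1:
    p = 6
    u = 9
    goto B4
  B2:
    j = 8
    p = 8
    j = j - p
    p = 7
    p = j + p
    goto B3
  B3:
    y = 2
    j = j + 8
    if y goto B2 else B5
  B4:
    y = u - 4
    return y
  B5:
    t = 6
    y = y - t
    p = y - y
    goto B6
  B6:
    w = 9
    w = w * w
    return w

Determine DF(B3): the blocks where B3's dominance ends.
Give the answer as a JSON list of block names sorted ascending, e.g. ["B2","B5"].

idom tree: B1←B0 B2←B0 B3←B2 B4←B1 B5←B3 B6←B0
Dom∩ at merges:
  B2: preds {B0,B3}: {B0} ∩ {B0,B2,B3} = {B0}; idom=B0
  B6: preds {B0,B5}: {B0} ∩ {B0,B2,B3,B5} = {B0}; idom=B0

DF derivation:
  B2←B0: walk · to B0
  B2←B3: walk B3→B2 to B0
  B6←B0: walk · to B0
  B6←B5: walk B5→B3→B2 to B0
  B0 → ∅
  B1 → ∅
  B2 → {B2,B6}
  B3 → {B2,B6}
  B4 → ∅
  B5 → {B6}
  B6 → ∅

DF(B3) = ["B2", "B6"]

Answer: ["B2", "B6"]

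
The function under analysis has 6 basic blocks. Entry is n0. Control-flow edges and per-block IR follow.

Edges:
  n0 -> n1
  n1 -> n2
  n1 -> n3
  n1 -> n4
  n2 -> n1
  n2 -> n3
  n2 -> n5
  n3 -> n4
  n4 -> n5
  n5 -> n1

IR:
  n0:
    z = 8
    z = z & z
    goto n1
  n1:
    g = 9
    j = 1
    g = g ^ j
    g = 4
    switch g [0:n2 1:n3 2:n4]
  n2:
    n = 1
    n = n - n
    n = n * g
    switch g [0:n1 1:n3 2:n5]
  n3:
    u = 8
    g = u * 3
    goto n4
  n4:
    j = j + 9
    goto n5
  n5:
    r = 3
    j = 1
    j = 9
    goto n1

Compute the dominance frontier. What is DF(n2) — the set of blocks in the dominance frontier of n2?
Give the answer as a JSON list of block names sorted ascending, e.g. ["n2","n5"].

Answer: ["n1", "n3", "n5"]

Working:
idom tree: n1←n0 n2←n1 n3←n1 n4←n1 n5←n1
Dom∩ at merges:
  n1: preds {n0,n2,n5}: {n0} ∩ {n0,n1,n2} ∩ {n0,n1,n5} = {n0}; idom=n0
  n3: preds {n1,n2}: {n0,n1} ∩ {n0,n1,n2} = {n0,n1}; idom=n1
  n4: preds {n1,n3}: {n0,n1} ∩ {n0,n1,n3} = {n0,n1}; idom=n1
  n5: preds {n2,n4}: {n0,n1,n2} ∩ {n0,n1,n4} = {n0,n1}; idom=n1

Frontier:
  n1←n0: walk · to n0
  n1←n2: walk n2→n1 to n0
  n1←n5: walk n5→n1 to n0
  n3←n1: walk · to n1
  n3←n2: walk n2 to n1
  n4←n1: walk · to n1
  n4←n3: walk n3 to n1
  n5←n2: walk n2 to n1
  n5←n4: walk n4 to n1
  n0: DF=∅
  n1: DF={n1}
  n2: DF={n1,n3,n5}
  n3: DF={n4}
  n4: DF={n5}
  n5: DF={n1}

DF(n2) = ["n1", "n3", "n5"]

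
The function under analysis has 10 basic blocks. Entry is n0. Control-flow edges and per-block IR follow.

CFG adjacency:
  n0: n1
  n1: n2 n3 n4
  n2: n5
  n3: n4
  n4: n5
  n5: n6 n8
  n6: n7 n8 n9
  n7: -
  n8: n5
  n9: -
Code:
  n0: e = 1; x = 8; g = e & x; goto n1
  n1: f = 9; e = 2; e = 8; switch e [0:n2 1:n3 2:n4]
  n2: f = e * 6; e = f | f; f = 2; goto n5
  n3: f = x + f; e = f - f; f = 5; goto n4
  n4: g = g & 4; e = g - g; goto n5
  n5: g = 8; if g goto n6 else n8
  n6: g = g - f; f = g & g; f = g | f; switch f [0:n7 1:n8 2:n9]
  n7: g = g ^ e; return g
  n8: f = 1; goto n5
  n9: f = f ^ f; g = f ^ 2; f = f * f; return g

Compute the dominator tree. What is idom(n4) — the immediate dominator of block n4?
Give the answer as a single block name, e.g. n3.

Answer: n1

Analysis:
idom tree: n1←n0 n2←n1 n3←n1 n4←n1 n5←n1 n6←n5 n7←n6 n8←n5 n9←n6
Dom at joins:
  n4: preds {n1,n3}: {n0,n1} ∩ {n0,n1,n3} = {n0,n1}; idom=n1
  n5: preds {n2,n4,n8}: {n0,n1,n2} ∩ {n0,n1,n4} ∩ {n0,n1,n5,n8} = {n0,n1}; idom=n1
  n8: preds {n5,n6}: {n0,n1,n5} ∩ {n0,n1,n5,n6} = {n0,n1,n5}; idom=n5

idom(n4) = n1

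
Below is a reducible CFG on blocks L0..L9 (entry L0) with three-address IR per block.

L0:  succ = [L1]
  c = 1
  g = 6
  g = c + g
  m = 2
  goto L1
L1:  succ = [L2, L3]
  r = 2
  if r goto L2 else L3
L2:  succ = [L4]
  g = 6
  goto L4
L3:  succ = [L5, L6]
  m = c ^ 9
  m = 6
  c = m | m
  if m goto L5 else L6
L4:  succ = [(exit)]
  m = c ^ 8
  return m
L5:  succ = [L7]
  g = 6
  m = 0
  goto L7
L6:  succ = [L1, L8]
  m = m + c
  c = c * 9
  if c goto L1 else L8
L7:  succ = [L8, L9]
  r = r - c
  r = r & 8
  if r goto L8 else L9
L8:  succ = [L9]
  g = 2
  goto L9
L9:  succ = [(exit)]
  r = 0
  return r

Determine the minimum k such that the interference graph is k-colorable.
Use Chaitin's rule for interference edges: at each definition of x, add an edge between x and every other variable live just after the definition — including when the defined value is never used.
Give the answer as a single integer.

Answer: 3

Analysis:
Block summaries:
  L0 def {c,g,m} use ∅
  L1 def {r} use ∅
  L2 def {g} use ∅
  L3 def {c,m} use {c}
  L4 def {m} use {c}
  L5 def {g,m} use ∅
  L6 def {c,m} use {c,m}
  L7 def {r} use {c,r}
  L8 def {g} use ∅
  L9 def {r} use ∅

Backward fixpoint:
  live L0: ∅→{c}
  live L1: {c}→{c,r}
  live L2: {c}→{c}
  live L3: {c,r}→{c,m,r}
  live L4: {c}→∅
  live L5: {c,r}→{c,r}
  live L6: {c,m}→{c}
  live L7: {c,r}→∅
  live L8: ∅→∅
  live L9: ∅→∅

Interference:
  c↔{g,m,r}
  g↔{c,r}
  m↔{c,r}
  r↔{c,g,m}

Registers:
  lower bound: {c,g,r} mutually conflict ⇒ χ ≥ 3
  assign c→r0 g→r2 m→r2 r→r1 — no edge inside a register ⇒ χ ≤ 3
  χ = 3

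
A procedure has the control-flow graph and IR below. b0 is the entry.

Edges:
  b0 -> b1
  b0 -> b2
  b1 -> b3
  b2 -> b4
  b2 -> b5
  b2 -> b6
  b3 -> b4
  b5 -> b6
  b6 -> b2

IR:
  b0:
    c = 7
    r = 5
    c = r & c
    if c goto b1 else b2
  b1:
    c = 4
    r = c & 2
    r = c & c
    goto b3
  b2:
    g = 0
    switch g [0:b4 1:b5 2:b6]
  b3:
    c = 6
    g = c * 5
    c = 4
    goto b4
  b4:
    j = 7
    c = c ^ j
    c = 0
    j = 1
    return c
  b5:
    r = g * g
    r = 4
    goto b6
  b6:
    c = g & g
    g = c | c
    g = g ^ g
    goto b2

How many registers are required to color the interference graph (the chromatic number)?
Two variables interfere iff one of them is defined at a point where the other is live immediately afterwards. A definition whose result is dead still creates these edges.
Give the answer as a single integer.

Answer: 3

Working:
Block summaries:
  b0: {c,r} / ∅
  b1: {c,r} / ∅
  b2: {g} / ∅
  b3: {c,g} / ∅
  b4: {c,j} / {c}
  b5: {r} / {g}
  b6: {c,g} / {g}

Liveness:
  b0: in=∅ out={c}
  b1: in=∅ out=∅
  b2: in={c} out={c,g}
  b3: in=∅ out={c}
  b4: in={c} out=∅
  b5: in={g} out={g}
  b6: in={g} out={c}

Interference:
  c↔{g,j,r}
  g↔{c,r}
  j↔{c}
  r↔{c,g}

Registers:
  clique {c,g,r} ⇒ need ≥ 3
  assign c→R0 g→R1 j→R1 r→R2 — no edge inside a register ⇒ χ ≤ 3
  χ = 3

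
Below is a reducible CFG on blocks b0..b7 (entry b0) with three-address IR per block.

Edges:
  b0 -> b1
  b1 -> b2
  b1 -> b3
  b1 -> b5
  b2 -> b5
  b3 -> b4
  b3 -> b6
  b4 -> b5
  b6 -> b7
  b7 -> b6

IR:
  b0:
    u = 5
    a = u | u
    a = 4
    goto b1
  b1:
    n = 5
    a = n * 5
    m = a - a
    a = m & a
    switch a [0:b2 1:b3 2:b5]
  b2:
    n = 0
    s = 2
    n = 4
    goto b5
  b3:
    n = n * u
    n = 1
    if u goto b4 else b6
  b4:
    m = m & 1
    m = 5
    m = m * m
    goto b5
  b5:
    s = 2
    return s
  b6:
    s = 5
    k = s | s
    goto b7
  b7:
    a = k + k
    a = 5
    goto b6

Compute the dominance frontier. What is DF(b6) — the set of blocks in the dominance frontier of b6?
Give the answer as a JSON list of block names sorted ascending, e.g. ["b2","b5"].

Answer: ["b6"]

Derivation:
idom tree: b1←b0 b2←b1 b3←b1 b4←b3 b5←b1 b6←b3 b7←b6
Dom at joins:
  b5: preds {b1,b2,b4}: {b0,b1} ∩ {b0,b1,b2} ∩ {b0,b1,b3,b4} = {b0,b1}; idom=b1
  b6: preds {b3,b7}: {b0,b1,b3} ∩ {b0,b1,b3,b6,b7} = {b0,b1,b3}; idom=b3

DF derivation:
  b5←b1: walk · to b1
  b5←b2: walk b2 to b1
  b5←b4: walk b4→b3 to b1
  b6←b3: walk · to b3
  b6←b7: walk b7→b6 to b3
  b0: DF=∅
  b1: DF=∅
  b2: DF={b5}
  b3: DF={b5}
  b4: DF={b5}
  b5: DF=∅
  b6: DF={b6}
  b7: DF={b6}

DF(b6) = ["b6"]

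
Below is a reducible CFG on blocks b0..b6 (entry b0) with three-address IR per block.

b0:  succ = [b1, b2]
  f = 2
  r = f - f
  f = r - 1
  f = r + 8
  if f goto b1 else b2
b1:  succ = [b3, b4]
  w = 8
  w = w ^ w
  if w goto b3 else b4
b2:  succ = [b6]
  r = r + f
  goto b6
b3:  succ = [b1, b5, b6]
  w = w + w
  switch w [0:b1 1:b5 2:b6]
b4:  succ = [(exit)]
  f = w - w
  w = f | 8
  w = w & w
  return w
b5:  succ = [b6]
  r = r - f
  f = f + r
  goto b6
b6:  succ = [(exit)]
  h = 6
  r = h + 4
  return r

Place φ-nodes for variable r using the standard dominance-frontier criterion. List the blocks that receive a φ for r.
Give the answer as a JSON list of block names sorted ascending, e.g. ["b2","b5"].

idom tree: b1←b0 b2←b0 b3←b1 b4←b1 b5←b3 b6←b0
Dom at joins:
  b1: preds {b0,b3}: {b0} ∩ {b0,b1,b3} = {b0}; idom=b0
  b6: preds {b2,b3,b5}: {b0,b2} ∩ {b0,b1,b3} ∩ {b0,b1,b3,b5} = {b0}; idom=b0

DF walk-up:
  b1←b0: walk · to b0
  b1←b3: walk b3→b1 to b0
  b6←b2: walk b2 to b0
  b6←b3: walk b3→b1 to b0
  b6←b5: walk b5→b3→b1 to b0
  DF(b0)=∅
  DF(b1)={b1,b6}
  DF(b2)={b6}
  DF(b3)={b1,b6}
  DF(b4)=∅
  DF(b5)={b6}
  DF(b6)=∅

φ for r: defs {b0,b2,b5,b6}
  DF⁺ = {b6}

Answer: ["b6"]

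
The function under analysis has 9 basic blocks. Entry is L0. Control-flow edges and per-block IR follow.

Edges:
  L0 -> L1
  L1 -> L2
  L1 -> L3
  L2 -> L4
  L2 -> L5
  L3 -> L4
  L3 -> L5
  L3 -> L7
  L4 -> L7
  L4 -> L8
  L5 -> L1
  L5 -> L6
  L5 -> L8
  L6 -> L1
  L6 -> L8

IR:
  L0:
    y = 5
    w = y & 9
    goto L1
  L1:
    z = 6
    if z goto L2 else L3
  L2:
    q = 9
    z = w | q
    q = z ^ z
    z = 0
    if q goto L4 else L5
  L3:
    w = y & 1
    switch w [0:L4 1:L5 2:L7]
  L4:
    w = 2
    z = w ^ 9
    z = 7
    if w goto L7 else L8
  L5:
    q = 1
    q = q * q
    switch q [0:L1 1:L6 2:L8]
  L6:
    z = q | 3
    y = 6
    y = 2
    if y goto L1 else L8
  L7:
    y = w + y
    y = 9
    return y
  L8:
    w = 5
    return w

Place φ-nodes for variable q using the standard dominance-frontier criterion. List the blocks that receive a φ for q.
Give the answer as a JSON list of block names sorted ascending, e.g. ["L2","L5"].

Answer: ["L1", "L4", "L5", "L7", "L8"]

Analysis:
idom tree: L1←L0 L2←L1 L3←L1 L4←L1 L5←L1 L6←L5 L7←L1 L8←L1
Join-block Dom:
  L1: preds {L0,L5,L6}: {L0} ∩ {L0,L1,L5} ∩ {L0,L1,L5,L6} = {L0}; idom=L0
  L4: preds {L2,L3}: {L0,L1,L2} ∩ {L0,L1,L3} = {L0,L1}; idom=L1
  L5: preds {L2,L3}: {L0,L1,L2} ∩ {L0,L1,L3} = {L0,L1}; idom=L1
  L7: preds {L3,L4}: {L0,L1,L3} ∩ {L0,L1,L4} = {L0,L1}; idom=L1
  L8: preds {L4,L5,L6}: {L0,L1,L4} ∩ {L0,L1,L5} ∩ {L0,L1,L5,L6} = {L0,L1}; idom=L1

Frontier:
  L1←L0: walk · to L0
  L1←L5: walk L5→L1 to L0
  L1←L6: walk L6→L5→L1 to L0
  L4←L2: walk L2 to L1
  L4←L3: walk L3 to L1
  L5←L2: walk L2 to L1
  L5←L3: walk L3 to L1
  L7←L3: walk L3 to L1
  L7←L4: walk L4 to L1
  L8←L4: walk L4 to L1
  L8←L5: walk L5 to L1
  L8←L6: walk L6→L5 to L1
  L0 → ∅
  L1 → {L1}
  L2 → {L4,L5}
  L3 → {L4,L5,L7}
  L4 → {L7,L8}
  L5 → {L1,L8}
  L6 → {L1,L8}
  L7 → ∅
  L8 → ∅

φ for q: defs {L2,L5}
  DF⁺ = {L1,L4,L5,L7,L8}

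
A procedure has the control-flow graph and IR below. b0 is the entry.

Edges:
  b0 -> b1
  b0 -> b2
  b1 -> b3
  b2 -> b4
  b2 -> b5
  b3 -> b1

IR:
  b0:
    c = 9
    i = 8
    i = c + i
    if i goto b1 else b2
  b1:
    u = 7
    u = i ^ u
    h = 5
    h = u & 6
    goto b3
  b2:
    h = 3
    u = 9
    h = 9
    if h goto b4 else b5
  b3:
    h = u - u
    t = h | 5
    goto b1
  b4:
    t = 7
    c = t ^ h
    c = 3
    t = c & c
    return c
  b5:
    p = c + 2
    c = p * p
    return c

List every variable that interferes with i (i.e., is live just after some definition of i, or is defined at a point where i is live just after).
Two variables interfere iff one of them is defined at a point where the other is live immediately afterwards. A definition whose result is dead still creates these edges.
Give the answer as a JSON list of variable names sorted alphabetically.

def/use:
  b0: {c,i} / ∅
  b1: {h,u} / {i}
  b2: {h,u} / ∅
  b3: {h,t} / {u}
  b4: {c,t} / {h}
  b5: {c,p} / {c}

Live sets:
  b0 li=∅ lo={c,i}
  b1 li={i} lo={i,u}
  b2 li={c} lo={c,h}
  b3 li={i,u} lo={i}
  b4 li={h} lo=∅
  b5 li={c} lo=∅

Conflict graph:
  c↔{h,i,t,u}
  h↔{c,i,t,u}
  i↔{c,h,t,u}
  p↔∅
  t↔{c,h,i}
  u↔{c,h,i}

N(i) = ["c", "h", "t", "u"]

Answer: ["c", "h", "t", "u"]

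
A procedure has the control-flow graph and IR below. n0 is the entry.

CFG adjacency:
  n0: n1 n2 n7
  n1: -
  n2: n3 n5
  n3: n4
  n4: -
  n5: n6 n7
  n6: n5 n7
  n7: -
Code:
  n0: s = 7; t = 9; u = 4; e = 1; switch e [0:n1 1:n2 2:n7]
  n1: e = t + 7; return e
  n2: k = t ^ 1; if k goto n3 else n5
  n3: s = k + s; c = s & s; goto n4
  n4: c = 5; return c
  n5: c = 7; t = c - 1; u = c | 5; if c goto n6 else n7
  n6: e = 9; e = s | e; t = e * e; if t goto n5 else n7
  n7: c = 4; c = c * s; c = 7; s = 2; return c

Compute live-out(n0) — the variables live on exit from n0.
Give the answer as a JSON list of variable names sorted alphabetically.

Answer: ["s", "t"]

Analysis:
Block summaries:
  n0 def {e,s,t,u} use ∅
  n1 def {e} use {t}
  n2 def {k} use {t}
  n3 def {c,s} use {k,s}
  n4 def {c} use ∅
  n5 def {c,t,u} use ∅
  n6 def {e,t} use {s}
  n7 def {c,s} use {s}

Live sets:
  n0: in=∅ out={s,t}
  n1: in={t} out=∅
  n2: in={s,t} out={k,s}
  n3: in={k,s} out=∅
  n4: in=∅ out=∅
  n5: in={s} out={s}
  n6: in={s} out={s}
  n7: in={s} out=∅

live-out(n0) = ["s", "t"]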